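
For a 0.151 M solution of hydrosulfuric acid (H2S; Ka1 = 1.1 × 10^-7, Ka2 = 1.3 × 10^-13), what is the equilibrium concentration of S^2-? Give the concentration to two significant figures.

1.3 × 10^-13 M

First ionization gives [H+] ≈ [HS-] = 1.29 × 10^-4 M.
Second step: Ka2 = [H+][S^2-]/[HS-] ≈ [S^2-] (since [H+] ≈ [HS-]).
So [S^2-] ≈ Ka2.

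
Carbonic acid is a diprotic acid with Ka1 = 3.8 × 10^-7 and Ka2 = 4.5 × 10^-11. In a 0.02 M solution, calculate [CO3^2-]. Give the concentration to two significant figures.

4.5 × 10^-11 M

First ionization gives [H+] ≈ [HCO3-] = 8.72 × 10^-5 M.
Second step: Ka2 = [H+][CO3^2-]/[HCO3-] ≈ [CO3^2-] (since [H+] ≈ [HCO3-]).
So [CO3^2-] ≈ Ka2.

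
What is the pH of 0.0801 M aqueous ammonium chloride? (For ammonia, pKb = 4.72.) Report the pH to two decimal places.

pH = 5.19

NH4+ is the conjugate acid of the weak base NH3.
Kb = 10^(−4.72) = 1.91 × 10^-5
Ka = Kw/Kb = 1.0×10^-14 / 1.91 × 10^-5 = 5.24 × 10^-10
From the ICE table, Ka = x²/(0.0801 − x) = 5.24 × 10^-10.
Assume x ≪ 0.0801: x ≈ √(5.24 × 10^-10 × 0.0801) = 6.48 × 10^-6 M
(x/C₀ = 0.0081% < 5%, so the approximation holds.)
pH = −log(6.48 × 10^-6) = 5.19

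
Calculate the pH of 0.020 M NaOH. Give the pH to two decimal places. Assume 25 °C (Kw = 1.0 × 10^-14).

pH = 12.30

NaOH is a strong base; [OH-] = 0.02 M.
pOH = -log(0.02) = 1.70
pH = 14.00 - 1.70 = 12.30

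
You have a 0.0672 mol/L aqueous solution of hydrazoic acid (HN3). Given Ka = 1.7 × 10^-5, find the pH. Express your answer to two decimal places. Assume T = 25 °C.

HN3 ⇌ N3- + H+
Let x = [H+] at equilibrium. Ka = x²/(0.0672 − x).
Assume x ≪ 0.0672: x ≈ √(1.7 × 10^-5 × 0.0672) = 1.07 × 10^-3 M
pH = −log[H+] = −log(1.07 × 10^-3) = 2.97

pH = 2.97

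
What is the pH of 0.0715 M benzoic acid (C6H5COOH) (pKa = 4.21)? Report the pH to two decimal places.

pH = 2.68

C6H5COOH ⇌ C6H5COO- + H+
Ka = 10^(−4.21) = 6.17 × 10^-5
Ka = [H+]²/(0.0715 − [H+]) = 6.17 × 10^-5
Since Ka ≪ C₀, [H+] ≈ √(Ka·C₀) = 2.10 × 10^-3 M.
Check: 2.9% ionized — well under 5%, approximation valid.
pH = −log[H+] = −log(2.10 × 10^-3) = 2.68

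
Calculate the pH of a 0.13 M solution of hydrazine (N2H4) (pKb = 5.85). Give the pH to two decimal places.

pH = 10.63

N2H4 + H2O ⇌ N2H5+ + OH-
Kb = 10^(−5.85) = 1.41 × 10^-6
From the ICE table, Kb = [OH-]²/(0.13 − [OH-]) = 1.41 × 10^-6.
Assume [OH-] ≪ 0.13: [OH-] ≈ √(1.41 × 10^-6 × 0.13) = 4.28 × 10^-4 M
([OH-]/C₀ = 0.33% < 5%, so the approximation holds.)
pOH = −log(4.28 × 10^-4) = 3.37; pH = 14.00 − 3.37 = 10.63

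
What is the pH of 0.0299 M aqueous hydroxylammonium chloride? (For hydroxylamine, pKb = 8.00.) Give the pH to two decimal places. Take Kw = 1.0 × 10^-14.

pH = 3.76

NH3OH+ is the conjugate acid of the weak base NH2OH.
Kb = 10^(−8.00) = 1.00 × 10^-8
Ka = Kw/Kb = 1.0×10^-14 / 1.00 × 10^-8 = 1.00 × 10^-6
From the ICE table, Ka = [H+]²/(0.0299 − [H+]) = 1.00 × 10^-6.
Assume [H+] ≪ 0.0299: [H+] ≈ √(1.00 × 10^-6 × 0.0299) = 1.73 × 10^-4 M
([H+]/C₀ = 0.58% < 5%, so the approximation holds.)
pH = −log[H+] = −log(1.73 × 10^-4) = 3.76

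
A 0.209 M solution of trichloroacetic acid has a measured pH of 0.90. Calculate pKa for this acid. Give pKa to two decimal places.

pKa = 0.72

[H+] = 10^(-0.90) = 1.26 × 10^-1 M
At equilibrium [HA] = 0.209 − 1.26 × 10^-1 = 8.30 × 10^-2 M
Ka = [H+][A-]/[HA] = (1.26 × 10^-1)² / 8.30 × 10^-2 = 1.91 × 10^-1
pKa = -log(1.91 × 10^-1) = 0.72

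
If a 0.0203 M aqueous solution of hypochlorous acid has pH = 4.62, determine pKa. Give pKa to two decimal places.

[H+] = 10^(-4.62) = 2.40 × 10^-5 M
At equilibrium [HA] = 0.0203 − 2.40 × 10^-5 = 2.03 × 10^-2 M
Ka = [H+][A-]/[HA] = (2.40 × 10^-5)² / 2.03 × 10^-2 = 2.84 × 10^-8
pKa = -log(2.84 × 10^-8) = 7.55

pKa = 7.55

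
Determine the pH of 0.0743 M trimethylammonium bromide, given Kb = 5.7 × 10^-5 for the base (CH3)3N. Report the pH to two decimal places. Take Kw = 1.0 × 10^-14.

(CH3)3NH+ is the conjugate acid of the weak base (CH3)3N.
Ka = Kw/Kb = 1.0×10^-14 / 5.7 × 10^-5 = 1.75 × 10^-10
Let x = [H+] at equilibrium. Ka = x²/(0.0743 − x).
Assume x ≪ 0.0743: x ≈ √(1.75 × 10^-10 × 0.0743) = 3.61 × 10^-6 M
pH = −log[H+] = −log(3.61 × 10^-6) = 5.44

pH = 5.44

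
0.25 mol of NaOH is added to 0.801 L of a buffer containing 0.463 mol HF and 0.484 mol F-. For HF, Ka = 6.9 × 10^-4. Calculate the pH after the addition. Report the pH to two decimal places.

pH = 3.70

After neutralization: n(HF) = 0.213 mol, n(F-) = 0.734 mol.
pKa = −log(6.9 × 10^-4) = 3.161
Henderson–Hasselbalch with mole ratio 0.734/0.213: pH = 3.161 + (+0.537)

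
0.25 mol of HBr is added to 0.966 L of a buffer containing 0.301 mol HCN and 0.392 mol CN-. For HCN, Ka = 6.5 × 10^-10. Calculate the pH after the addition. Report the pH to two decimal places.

After neutralization: n(HCN) = 0.551 mol, n(CN-) = 0.142 mol.
pKa = −log(6.5 × 10^-10) = 9.187
Henderson–Hasselbalch with mole ratio 0.142/0.551: pH = 9.187 + (-0.589)

pH = 8.60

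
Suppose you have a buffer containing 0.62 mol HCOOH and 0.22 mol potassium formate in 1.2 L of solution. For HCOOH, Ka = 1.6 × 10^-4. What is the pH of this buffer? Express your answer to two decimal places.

pH = 3.35

pKa = −log(1.6 × 10^-4) = 3.796
Using pH = pKa + log([base]/[acid]) with [base]/[acid] = 0.22/0.62:
pH = 3.796 + (-0.450) = 3.35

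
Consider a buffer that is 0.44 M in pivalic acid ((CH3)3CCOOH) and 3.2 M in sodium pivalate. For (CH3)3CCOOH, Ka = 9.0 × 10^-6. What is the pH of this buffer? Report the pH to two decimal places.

pH = 5.91

pKa = −log(9.0 × 10^-6) = 5.046
Henderson–Hasselbalch: pH = pKa + log([(CH3)3CCOO-]/[(CH3)3CCOOH]) = 5.046 + log(3.2/0.44)
pH = 5.046 + (+0.862) = 5.91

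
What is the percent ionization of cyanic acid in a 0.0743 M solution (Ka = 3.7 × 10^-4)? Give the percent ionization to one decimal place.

6.8%

HOCN ⇌ OCN- + H+; let x = [H+] at equilibrium.
Ka = x²/(C₀ − x); solving the quadratic gives x = 5.06 × 10^-3 M.
Fraction ionized = 5.06 × 10^-3 / 0.0743 = 0.0681 → 6.8%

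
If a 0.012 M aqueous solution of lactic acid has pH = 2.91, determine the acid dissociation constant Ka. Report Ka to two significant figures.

Ka = 1.4 × 10^-4

[H+] = 10^(-2.91) = 1.23 × 10^-3 M
At equilibrium [HA] = 0.012 − 1.23 × 10^-3 = 1.08 × 10^-2 M
Ka = [H+][A-]/[HA] = (1.23 × 10^-3)² / 1.08 × 10^-2 = 1.4 × 10^-4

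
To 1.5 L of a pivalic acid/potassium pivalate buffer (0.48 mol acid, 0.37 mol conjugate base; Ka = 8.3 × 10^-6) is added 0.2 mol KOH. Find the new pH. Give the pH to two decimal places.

OH- converts (CH3)3CCOOH to (CH3)3CCOO-: (CH3)3CCOOH → 0.28 mol, (CH3)3CCOO- → 0.57 mol.
pKa = −log(8.3 × 10^-6) = 5.081
pH = pKa + log(n_(CH3)3CCOO-/n_(CH3)3CCOOH) = 5.081 + log(0.57/0.28) = 5.081 + (+0.309)

pH = 5.39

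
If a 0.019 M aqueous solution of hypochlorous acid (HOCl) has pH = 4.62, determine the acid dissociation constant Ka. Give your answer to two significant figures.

Ka = 3.0 × 10^-8

[H+] = 10^(-4.62) = 2.40 × 10^-5 M
At equilibrium [HA] = 0.019 − 2.40 × 10^-5 = 1.90 × 10^-2 M
Ka = [H+][A-]/[HA] = (2.40 × 10^-5)² / 1.90 × 10^-2 = 3.0 × 10^-8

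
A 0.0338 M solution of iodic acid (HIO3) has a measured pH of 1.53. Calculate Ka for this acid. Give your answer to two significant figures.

[H+] = 10^(-1.53) = 2.95 × 10^-2 M
At equilibrium [HA] = 0.0338 − 2.95 × 10^-2 = 4.30 × 10^-3 M
Ka = [H+][A-]/[HA] = (2.95 × 10^-2)² / 4.30 × 10^-3 = 2.0 × 10^-1

Ka = 2.0 × 10^-1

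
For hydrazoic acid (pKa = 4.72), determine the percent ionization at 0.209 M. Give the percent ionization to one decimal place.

1.0%

HN3 ⇌ N3- + H+; let x = [H+] at equilibrium.
Ka = 10^(−4.72) = 1.91 × 10^-5
x ≈ √(Ka·C₀) = √(1.91 × 10^-5 × 0.209) = 2.00 × 10^-3 M
Fraction ionized = 2.00 × 10^-3 / 0.209 = 0.0096 → 1.0%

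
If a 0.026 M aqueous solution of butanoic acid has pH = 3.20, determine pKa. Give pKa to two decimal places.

pKa = 4.80

[H+] = 10^(-3.20) = 6.31 × 10^-4 M
At equilibrium [HA] = 0.026 − 6.31 × 10^-4 = 2.54 × 10^-2 M
Ka = [H+][A-]/[HA] = (6.31 × 10^-4)² / 2.54 × 10^-2 = 1.57 × 10^-5
pKa = -log(1.57 × 10^-5) = 4.80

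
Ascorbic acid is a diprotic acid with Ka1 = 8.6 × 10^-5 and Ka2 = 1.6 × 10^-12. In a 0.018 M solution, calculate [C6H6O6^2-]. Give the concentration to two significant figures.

1.6 × 10^-12 M

First ionization gives [H+] ≈ [HC6H6O6-] = 1.20 × 10^-3 M.
Second step: Ka2 = [H+][C6H6O6^2-]/[HC6H6O6-] ≈ [C6H6O6^2-] (since [H+] ≈ [HC6H6O6-]).
So [C6H6O6^2-] ≈ Ka2.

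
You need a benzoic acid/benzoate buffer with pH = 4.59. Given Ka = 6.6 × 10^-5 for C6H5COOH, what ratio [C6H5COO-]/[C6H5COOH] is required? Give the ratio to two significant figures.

pKa = -log(6.6 × 10^-5) = 4.180
pH = pKa + log(r) ⇒ log(r) = 4.59 − 4.180 = +0.410
r = [C6H5COO-]/[C6H5COOH] = 10^(+0.410) = 2.57

ratio = 2.6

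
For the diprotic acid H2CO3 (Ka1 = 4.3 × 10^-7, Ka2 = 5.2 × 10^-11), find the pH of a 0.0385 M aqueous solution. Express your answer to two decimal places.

pH = 3.89

Since Ka1 ≫ Ka2, the first ionization dominates [H+].
Ka1 = x²/(0.0385 − x) = 4.3 × 10^-7
x ≈ √(4.3 × 10^-7 × 0.0385) = 1.29 × 10^-4 M
pH = −log(1.29 × 10^-4) = 3.89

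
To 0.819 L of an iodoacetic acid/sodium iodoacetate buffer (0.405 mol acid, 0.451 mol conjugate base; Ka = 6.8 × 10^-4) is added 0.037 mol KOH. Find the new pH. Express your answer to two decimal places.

After neutralization: n(ICH2COOH) = 0.368 mol, n(ICH2COO-) = 0.488 mol.
pKa = −log(6.8 × 10^-4) = 3.167
pH = pKa + log(n_ICH2COO-/n_ICH2COOH) = 3.167 + log(0.488/0.368) = 3.167 + (+0.123)

pH = 3.29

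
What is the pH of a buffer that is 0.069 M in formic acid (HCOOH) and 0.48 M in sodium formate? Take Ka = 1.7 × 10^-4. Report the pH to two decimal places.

pKa = −log(1.7 × 10^-4) = 3.770
Henderson–Hasselbalch: pH = pKa + log([HCOO-]/[HCOOH]) = 3.770 + log(0.48/0.069)
pH = 3.770 + (+0.842) = 4.61

pH = 4.61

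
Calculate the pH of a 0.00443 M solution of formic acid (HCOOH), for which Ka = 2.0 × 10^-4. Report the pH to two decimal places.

pH = 3.07

HCOOH ⇌ HCOO- + H+
Ka = [H+]²/(0.00443 − [H+]) = 2.0 × 10^-4
[H+] is not negligible relative to C₀; solve [H+]² + 0.0002·[H+] − 8.86e-07 = 0.
[H+] = [−0.0002 + √(0.0002² + 3.54e-06)]/2 = 8.47 × 10^-4 M
pH = −log[H+] = −log(8.47 × 10^-4) = 3.07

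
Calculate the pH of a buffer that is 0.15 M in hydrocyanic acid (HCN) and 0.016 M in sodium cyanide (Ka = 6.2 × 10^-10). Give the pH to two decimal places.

pH = 8.24

pKa = −log(6.2 × 10^-10) = 9.208
Henderson–Hasselbalch: pH = pKa + log([CN-]/[HCN]) = 9.208 + log(0.016/0.15)
pH = 9.208 + (-0.972) = 8.24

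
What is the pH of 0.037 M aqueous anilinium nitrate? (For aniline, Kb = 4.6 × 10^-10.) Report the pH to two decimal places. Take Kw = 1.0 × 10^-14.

pH = 3.05

C6H5NH3+ is the conjugate acid of the weak base C6H5NH2.
Ka = Kw/Kb = 1.0×10^-14 / 4.6 × 10^-10 = 2.17 × 10^-5
Ka = [H+]²/(0.037 − [H+]) = 2.17 × 10^-5
Neglecting [H+] in the denominator: [H+] = √(2.17 × 10^-5 × 0.037) = 8.96 × 10^-4 M
Check: 2.4% ionized — well under 5%, approximation valid.
pH = −log(8.96 × 10^-4) = 3.05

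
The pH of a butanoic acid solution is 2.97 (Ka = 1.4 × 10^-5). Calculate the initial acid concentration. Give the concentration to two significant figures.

C₀ = 8.3 × 10^-2 M

[H+] = 10^(-2.97) = 1.07 × 10^-3 M = x
Ka = x²/(C₀ − x) ⇒ C₀ = x + x²/Ka
C₀ = 1.07 × 10^-3 + (1.07 × 10^-3)²/(1.4 × 10^-5) = 8.28 × 10^-2 M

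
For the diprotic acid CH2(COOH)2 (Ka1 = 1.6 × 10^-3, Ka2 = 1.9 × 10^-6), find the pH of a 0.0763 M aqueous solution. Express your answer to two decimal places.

Since Ka1 ≫ Ka2, the first ionization dominates [H+].
Ka1 = x²/(0.0763 − x) = 1.6 × 10^-3
Solving the quadratic: x = (−Ka1 + √(Ka1² + 4·Ka1·C₀))/2 = 1.03 × 10^-2 M
pH = −log(1.03 × 10^-2) = 1.99

pH = 1.99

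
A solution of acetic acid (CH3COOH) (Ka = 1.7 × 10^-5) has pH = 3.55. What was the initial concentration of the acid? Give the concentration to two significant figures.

C₀ = 5.0 × 10^-3 M

[H+] = 10^(-3.55) = 2.82 × 10^-4 M = x
Ka = x²/(C₀ − x) ⇒ C₀ = x + x²/Ka
C₀ = 2.82 × 10^-4 + (2.82 × 10^-4)²/(1.7 × 10^-5) = 4.96 × 10^-3 M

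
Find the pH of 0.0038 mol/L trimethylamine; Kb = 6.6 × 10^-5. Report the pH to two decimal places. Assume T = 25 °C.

(CH3)3N + H2O ⇌ (CH3)3NH+ + OH-
From the ICE table, Kb = x²/(0.0038 − x) = 6.6 × 10^-5.
Here C₀/Kb ≈ 57.6, so the small-x approximation fails. Use the quadratic:
x = (−Kb + √(Kb² + 4·Kb·C₀))/2 = 4.69 × 10^-4 M
pOH = −log(4.69 × 10^-4) = 3.33; pH = 14.00 − 3.33 = 10.67

pH = 10.67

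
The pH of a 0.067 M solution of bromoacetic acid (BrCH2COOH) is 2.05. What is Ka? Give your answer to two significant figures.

[H+] = 10^(-2.05) = 8.91 × 10^-3 M
At equilibrium [HA] = 0.067 − 8.91 × 10^-3 = 5.81 × 10^-2 M
Ka = [H+][A-]/[HA] = (8.91 × 10^-3)² / 5.81 × 10^-2 = 1.4 × 10^-3

Ka = 1.4 × 10^-3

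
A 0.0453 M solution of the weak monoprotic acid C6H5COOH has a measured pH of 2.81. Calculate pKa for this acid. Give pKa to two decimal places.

pKa = 4.26

[H+] = 10^(-2.81) = 1.55 × 10^-3 M
At equilibrium [HA] = 0.0453 − 1.55 × 10^-3 = 4.37 × 10^-2 M
Ka = [H+][A-]/[HA] = (1.55 × 10^-3)² / 4.37 × 10^-2 = 5.50 × 10^-5
pKa = -log(5.50 × 10^-5) = 4.26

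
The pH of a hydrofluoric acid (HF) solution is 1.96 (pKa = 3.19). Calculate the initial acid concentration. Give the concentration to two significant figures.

[H+] = 10^(-1.96) = 1.10 × 10^-2 M = x
Ka = 10^(−3.19) = 6.46 × 10^-4
Ka = x²/(C₀ − x) ⇒ C₀ = x + x²/Ka
C₀ = 1.10 × 10^-2 + (1.10 × 10^-2)²/(6.46 × 10^-4) = 1.98 × 10^-1 M

C₀ = 2.0 × 10^-1 M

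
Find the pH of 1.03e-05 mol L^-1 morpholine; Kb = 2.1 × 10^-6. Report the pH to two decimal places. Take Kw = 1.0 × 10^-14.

C4H8ONH + H2O ⇌ C4H8ONH2+ + OH-
Kb = [OH-]²/(1.03e-05 − [OH-]) = 2.1 × 10^-6
Here C₀/Kb ≈ 4.9, so the small-[OH-] approximation fails. Use the quadratic:
[OH-] = [−2.1e-06 + √(2.1e-06² + 8.65e-11)]/2 = 3.72 × 10^-6 M
pOH = 5.43, so pH = 14.00 − pOH = 8.57

pH = 8.57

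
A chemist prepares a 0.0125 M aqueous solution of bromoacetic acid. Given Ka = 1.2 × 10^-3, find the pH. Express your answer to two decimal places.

BrCH2COOH ⇌ BrCH2COO- + H+
Let x = [H+] at equilibrium. Ka = x²/(0.0125 − x).
x is not negligible relative to C₀; solve x² + 0.0012·x − 1.5e-05 = 0.
x = [−0.0012 + √(0.0012² + 6e-05)]/2 = 3.32 × 10^-3 M
pH = −log[H+] = −log(3.32 × 10^-3) = 2.48

pH = 2.48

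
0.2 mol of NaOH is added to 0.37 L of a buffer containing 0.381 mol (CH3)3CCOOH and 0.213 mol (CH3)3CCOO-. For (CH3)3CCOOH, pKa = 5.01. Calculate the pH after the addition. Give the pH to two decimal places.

pH = 5.37

OH- converts (CH3)3CCOOH to (CH3)3CCOO-: (CH3)3CCOOH → 0.181 mol, (CH3)3CCOO- → 0.413 mol.
pH = pKa + log(n_(CH3)3CCOO-/n_(CH3)3CCOOH) = 5.01 + log(0.413/0.181) = 5.01 + (+0.358)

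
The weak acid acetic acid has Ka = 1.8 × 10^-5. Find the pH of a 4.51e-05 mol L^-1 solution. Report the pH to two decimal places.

pH = 4.68

CH3COOH ⇌ CH3COO- + H+
From the ICE table, Ka = x²/(4.51e-05 − x) = 1.8 × 10^-5.
The 5% rule fails; solving x² + Ka·x − Ka·C₀ = 0 exactly:
x = (−Ka + √(Ka² + 4·Ka·C₀))/2 = 2.09 × 10^-5 M
pH = −log(2.09 × 10^-5) = 4.68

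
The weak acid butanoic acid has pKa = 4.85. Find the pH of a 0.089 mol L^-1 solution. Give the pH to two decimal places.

CH3(CH2)2COOH ⇌ CH3(CH2)2COO- + H+
Ka = 10^(−4.85) = 1.41 × 10^-5
Ka = x²/(0.089 − x) = 1.41 × 10^-5
Assume x ≪ 0.089: x ≈ √(1.41 × 10^-5 × 0.089) = 1.12 × 10^-3 M
pH = −log(1.12 × 10^-3) = 2.95

pH = 2.95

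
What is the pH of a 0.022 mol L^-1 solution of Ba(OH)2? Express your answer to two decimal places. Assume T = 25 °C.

pH = 12.64

Ba(OH)2 is a strong base (each formula unit releases 2 OH-); [OH-] = 0.044 M.
pOH = -log(0.044) = 1.36
pH = 14.00 - 1.36 = 12.64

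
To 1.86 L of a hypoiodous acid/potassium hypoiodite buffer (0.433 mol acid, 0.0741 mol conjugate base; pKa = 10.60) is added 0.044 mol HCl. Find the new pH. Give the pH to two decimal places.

After neutralization: n(HOI) = 0.477 mol, n(OI-) = 0.0301 mol.
pH = pKa + log(n_OI-/n_HOI) = 10.60 + log(0.0301/0.477) = 10.60 + (-1.200)

pH = 9.40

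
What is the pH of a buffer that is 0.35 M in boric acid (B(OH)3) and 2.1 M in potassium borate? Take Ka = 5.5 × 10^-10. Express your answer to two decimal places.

pH = 10.04

pKa = −log(5.5 × 10^-10) = 9.260
pH = pKa + log([A⁻]/[HA]) = 9.260 + log(2.1/0.35)
pH = 9.260 + (+0.778) = 10.04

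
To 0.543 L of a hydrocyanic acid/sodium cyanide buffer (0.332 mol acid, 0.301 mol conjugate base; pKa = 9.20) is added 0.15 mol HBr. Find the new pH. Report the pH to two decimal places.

After neutralization: n(HCN) = 0.482 mol, n(CN-) = 0.151 mol.
Henderson–Hasselbalch with mole ratio 0.151/0.482: pH = 9.20 + (-0.504)

pH = 8.70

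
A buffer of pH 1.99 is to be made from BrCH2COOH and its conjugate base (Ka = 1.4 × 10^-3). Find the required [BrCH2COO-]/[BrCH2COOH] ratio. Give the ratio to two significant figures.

ratio = 0.14

pKa = -log(1.4 × 10^-3) = 2.854
pH = pKa + log(r) ⇒ log(r) = 1.99 − 2.854 = -0.864
r = [BrCH2COO-]/[BrCH2COOH] = 10^(-0.864) = 0.137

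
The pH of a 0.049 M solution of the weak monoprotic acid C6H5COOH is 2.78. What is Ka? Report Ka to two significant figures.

[H+] = 10^(-2.78) = 1.66 × 10^-3 M
At equilibrium [HA] = 0.049 − 1.66 × 10^-3 = 4.73 × 10^-2 M
Ka = [H+][A-]/[HA] = (1.66 × 10^-3)² / 4.73 × 10^-2 = 5.8 × 10^-5

Ka = 5.8 × 10^-5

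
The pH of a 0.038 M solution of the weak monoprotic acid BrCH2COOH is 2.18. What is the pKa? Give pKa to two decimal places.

pKa = 2.86

[H+] = 10^(-2.18) = 6.61 × 10^-3 M
At equilibrium [HA] = 0.038 − 6.61 × 10^-3 = 3.14 × 10^-2 M
Ka = [H+][A-]/[HA] = (6.61 × 10^-3)² / 3.14 × 10^-2 = 1.39 × 10^-3
pKa = -log(1.39 × 10^-3) = 2.86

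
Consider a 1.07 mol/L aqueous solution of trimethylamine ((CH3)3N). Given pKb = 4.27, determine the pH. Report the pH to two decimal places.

(CH3)3N + H2O ⇌ (CH3)3NH+ + OH-
Kb = 10^(−4.27) = 5.37 × 10^-5
Let x = [OH-] at equilibrium. Kb = x²/(1.07 − x).
Since Kb ≪ C₀, x ≈ √(Kb·C₀) = 7.58 × 10^-3 M.
pOH = 2.12, so pH = 14.00 − pOH = 11.88

pH = 11.88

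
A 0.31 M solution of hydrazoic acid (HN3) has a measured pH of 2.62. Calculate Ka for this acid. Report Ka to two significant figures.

Ka = 1.9 × 10^-5

[H+] = 10^(-2.62) = 2.40 × 10^-3 M
At equilibrium [HA] = 0.31 − 2.40 × 10^-3 = 3.08 × 10^-1 M
Ka = [H+][A-]/[HA] = (2.40 × 10^-3)² / 3.08 × 10^-1 = 1.9 × 10^-5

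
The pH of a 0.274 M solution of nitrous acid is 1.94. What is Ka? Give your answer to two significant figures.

Ka = 5.0 × 10^-4

[H+] = 10^(-1.94) = 1.15 × 10^-2 M
At equilibrium [HA] = 0.274 − 1.15 × 10^-2 = 2.63 × 10^-1 M
Ka = [H+][A-]/[HA] = (1.15 × 10^-2)² / 2.63 × 10^-1 = 5.0 × 10^-4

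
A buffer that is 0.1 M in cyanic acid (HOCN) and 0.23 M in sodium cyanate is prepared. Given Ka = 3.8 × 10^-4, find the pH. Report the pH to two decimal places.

pH = 3.78

pKa = −log(3.8 × 10^-4) = 3.420
pH = pKa + log([A⁻]/[HA]) = 3.420 + log(0.23/0.1)
pH = 3.420 + (+0.362) = 3.78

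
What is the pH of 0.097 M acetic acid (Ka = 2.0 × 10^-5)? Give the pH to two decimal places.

pH = 2.86

CH3COOH ⇌ CH3COO- + H+
From the ICE table, Ka = [H+]²/(0.097 − [H+]) = 2.0 × 10^-5.
Neglecting [H+] in the denominator: [H+] = √(2.0 × 10^-5 × 0.097) = 1.39 × 10^-3 M
Check: 1.4% ionized — well under 5%, approximation valid.
pH = −log[H+] = −log(1.39 × 10^-3) = 2.86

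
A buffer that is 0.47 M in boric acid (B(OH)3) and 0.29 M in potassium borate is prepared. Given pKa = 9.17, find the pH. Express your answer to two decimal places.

pH = 8.96

Using pH = pKa + log([base]/[acid]) with [base]/[acid] = 0.29/0.47:
pH = 9.17 + (-0.210) = 8.96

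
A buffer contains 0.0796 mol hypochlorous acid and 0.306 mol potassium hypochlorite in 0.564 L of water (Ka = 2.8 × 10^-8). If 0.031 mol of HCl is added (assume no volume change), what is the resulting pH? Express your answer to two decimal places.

Added H+ converts OCl- to HOCl: HOCl → 0.111 mol, OCl- → 0.275 mol.
pKa = −log(2.8 × 10^-8) = 7.553
pH = pKa + log([A⁻]/[HA]) = 7.553 + log(0.275/0.111) = 7.553 +0.394

pH = 7.95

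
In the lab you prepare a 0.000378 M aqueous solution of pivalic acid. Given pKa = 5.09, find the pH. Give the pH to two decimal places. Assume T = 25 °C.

pH = 4.29

(CH3)3CCOOH ⇌ (CH3)3CCOO- + H+
Ka = 10^(−5.09) = 8.13 × 10^-6
Ka = [H+]²/(0.000378 − [H+]) = 8.13 × 10^-6
[H+] is not negligible relative to C₀; solve [H+]² + 8.13e-06·[H+] − 3.07e-09 = 0.
[H+] = [−8.13e-06 + √(8.13e-06² + 1.23e-08)]/2 = 5.15 × 10^-5 M
pH = −log[H+] = −log(5.15 × 10^-5) = 4.29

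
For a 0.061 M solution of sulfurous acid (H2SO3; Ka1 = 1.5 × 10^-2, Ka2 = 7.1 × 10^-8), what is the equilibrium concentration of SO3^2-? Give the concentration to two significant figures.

7.1 × 10^-8 M

First ionization gives [H+] ≈ [HSO3-] = 2.37 × 10^-2 M.
Second step: Ka2 = [H+][SO3^2-]/[HSO3-] ≈ [SO3^2-] (since [H+] ≈ [HSO3-]).
So [SO3^2-] ≈ Ka2.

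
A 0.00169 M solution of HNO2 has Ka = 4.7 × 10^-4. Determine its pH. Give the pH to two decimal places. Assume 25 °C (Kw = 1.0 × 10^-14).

HNO2 ⇌ NO2- + H+
Let x = [H+] at equilibrium. Ka = x²/(0.00169 − x).
x is not negligible relative to C₀; solve x² + 0.00047·x − 7.94e-07 = 0.
x = [−0.00047 + √(0.00047² + 3.18e-06)]/2 = 6.87 × 10^-4 M
pH = −log[H+] = −log(6.87 × 10^-4) = 3.16

pH = 3.16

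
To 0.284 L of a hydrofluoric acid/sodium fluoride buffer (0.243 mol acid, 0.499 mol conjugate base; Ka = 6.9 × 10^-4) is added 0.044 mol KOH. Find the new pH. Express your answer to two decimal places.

After neutralization: n(HF) = 0.199 mol, n(F-) = 0.543 mol.
pKa = −log(6.9 × 10^-4) = 3.161
pH = pKa + log([A⁻]/[HA]) = 3.161 + log(0.543/0.199) = 3.161 +0.436

pH = 3.60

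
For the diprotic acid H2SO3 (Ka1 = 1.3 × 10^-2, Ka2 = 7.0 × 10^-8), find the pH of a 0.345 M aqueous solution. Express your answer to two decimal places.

Since Ka1 ≫ Ka2, the first ionization dominates [H+].
Ka1 = x²/(0.345 − x) = 1.3 × 10^-2
Solving the quadratic: x = (−Ka1 + √(Ka1² + 4·Ka1·C₀))/2 = 6.08 × 10^-2 M
pH = −log(6.08 × 10^-2) = 1.22

pH = 1.22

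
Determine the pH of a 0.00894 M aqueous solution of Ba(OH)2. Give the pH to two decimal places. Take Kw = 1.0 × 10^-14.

Ba(OH)2 is a strong base (each formula unit releases 2 OH-); [OH-] = 0.0179 M.
pOH = -log(0.0179) = 1.75
pH = 14.00 - 1.75 = 12.25

pH = 12.25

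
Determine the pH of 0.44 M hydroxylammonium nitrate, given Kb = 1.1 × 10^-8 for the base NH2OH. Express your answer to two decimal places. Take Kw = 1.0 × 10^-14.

pH = 3.20

NH3OH+ is the conjugate acid of the weak base NH2OH.
Ka = Kw/Kb = 1.0×10^-14 / 1.1 × 10^-8 = 9.09 × 10^-7
Ka = [H+]²/(0.44 − [H+]) = 9.09 × 10^-7
Assume [H+] ≪ 0.44: [H+] ≈ √(9.09 × 10^-7 × 0.44) = 6.32 × 10^-4 M
Check: 0.14% ionized — well under 5%, approximation valid.
pH = −log(6.32 × 10^-4) = 3.20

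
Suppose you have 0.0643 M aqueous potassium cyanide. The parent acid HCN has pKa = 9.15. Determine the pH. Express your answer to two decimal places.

CN- is the conjugate base of the weak acid HCN.
Ka = 10^(−9.15) = 7.08 × 10^-10
Kb = Kw/Ka = 1.0×10^-14 / 7.08 × 10^-10 = 1.41 × 10^-5
From the ICE table, Kb = x²/(0.0643 − x) = 1.41 × 10^-5.
Assume x ≪ 0.0643: x ≈ √(1.41 × 10^-5 × 0.0643) = 9.52 × 10^-4 M
pOH = 3.02, so pH = 14.00 − pOH = 10.98

pH = 10.98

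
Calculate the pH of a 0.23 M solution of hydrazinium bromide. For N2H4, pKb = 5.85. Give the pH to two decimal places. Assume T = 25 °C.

pH = 4.39

N2H5+ is the conjugate acid of the weak base N2H4.
Kb = 10^(−5.85) = 1.41 × 10^-6
Ka = Kw/Kb = 1.0×10^-14 / 1.41 × 10^-6 = 7.09 × 10^-9
From the ICE table, Ka = x²/(0.23 − x) = 7.09 × 10^-9.
Since Ka ≪ C₀, x ≈ √(Ka·C₀) = 4.04 × 10^-5 M.
(x/C₀ = 0.018% < 5%, so the approximation holds.)
pH = −log[H+] = −log(4.04 × 10^-5) = 4.39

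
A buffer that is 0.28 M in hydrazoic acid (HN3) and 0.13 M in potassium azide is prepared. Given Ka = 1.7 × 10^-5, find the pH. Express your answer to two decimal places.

pKa = −log(1.7 × 10^-5) = 4.770
Using pH = pKa + log([base]/[acid]) with [base]/[acid] = 0.13/0.28:
pH = 4.770 + (-0.333) = 4.44

pH = 4.44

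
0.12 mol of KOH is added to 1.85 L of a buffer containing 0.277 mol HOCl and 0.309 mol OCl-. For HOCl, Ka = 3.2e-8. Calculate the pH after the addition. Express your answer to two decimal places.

After neutralization: n(HOCl) = 0.157 mol, n(OCl-) = 0.429 mol.
pKa = −log(3.2 × 10^-8) = 7.495
pH = pKa + log([A⁻]/[HA]) = 7.495 + log(0.429/0.157) = 7.495 +0.437

pH = 7.93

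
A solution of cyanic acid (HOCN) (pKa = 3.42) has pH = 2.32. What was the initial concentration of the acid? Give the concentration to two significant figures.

[H+] = 10^(-2.32) = 4.79 × 10^-3 M = x
Ka = 10^(−3.42) = 3.80 × 10^-4
Ka = x²/(C₀ − x) ⇒ C₀ = x + x²/Ka
C₀ = 4.79 × 10^-3 + (4.79 × 10^-3)²/(3.80 × 10^-4) = 6.52 × 10^-2 M

C₀ = 6.5 × 10^-2 M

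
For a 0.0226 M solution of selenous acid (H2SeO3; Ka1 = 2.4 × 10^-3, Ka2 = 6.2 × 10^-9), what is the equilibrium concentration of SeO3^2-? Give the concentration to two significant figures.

6.2 × 10^-9 M

First ionization gives [H+] ≈ [HSeO3-] = 6.26 × 10^-3 M.
Second step: Ka2 = [H+][SeO3^2-]/[HSeO3-] ≈ [SeO3^2-] (since [H+] ≈ [HSeO3-]).
So [SeO3^2-] ≈ Ka2.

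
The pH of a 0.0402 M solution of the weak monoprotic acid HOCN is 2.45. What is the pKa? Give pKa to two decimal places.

pKa = 3.46

[H+] = 10^(-2.45) = 3.55 × 10^-3 M
At equilibrium [HA] = 0.0402 − 3.55 × 10^-3 = 3.67 × 10^-2 M
Ka = [H+][A-]/[HA] = (3.55 × 10^-3)² / 3.67 × 10^-2 = 3.43 × 10^-4
pKa = -log(3.43 × 10^-4) = 3.46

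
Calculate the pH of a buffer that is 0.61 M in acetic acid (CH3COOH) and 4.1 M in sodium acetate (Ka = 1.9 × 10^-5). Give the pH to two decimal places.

pH = 5.55

pKa = −log(1.9 × 10^-5) = 4.721
pH = pKa + log([A⁻]/[HA]) = 4.721 + log(4.1/0.61)
pH = 4.721 + (+0.827) = 5.55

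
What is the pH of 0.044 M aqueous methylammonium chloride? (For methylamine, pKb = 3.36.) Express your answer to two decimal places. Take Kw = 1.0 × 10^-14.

pH = 6.00

CH3NH3+ is the conjugate acid of the weak base CH3NH2.
Kb = 10^(−3.36) = 4.37 × 10^-4
Ka = Kw/Kb = 1.0×10^-14 / 4.37 × 10^-4 = 2.29 × 10^-11
Let x = [H+] at equilibrium. Ka = x²/(0.044 − x).
Assume x ≪ 0.044: x ≈ √(2.29 × 10^-11 × 0.044) = 1.00 × 10^-6 M
Check: 0.0023% ionized — well under 5%, approximation valid.
pH = −log(1.00 × 10^-6) = 6.00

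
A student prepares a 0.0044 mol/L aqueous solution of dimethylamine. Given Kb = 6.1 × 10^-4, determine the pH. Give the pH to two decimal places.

(CH3)2NH + H2O ⇌ (CH3)2NH2+ + OH-
Kb = x²/(0.0044 − x) = 6.1 × 10^-4
x is not negligible relative to C₀; solve x² + 0.00061·x − 2.68e-06 = 0.
x = (−Kb + √(Kb² + 4·Kb·C₀))/2 = 1.36 × 10^-3 M
pOH = 2.87, so pH = 14.00 − pOH = 11.13

pH = 11.13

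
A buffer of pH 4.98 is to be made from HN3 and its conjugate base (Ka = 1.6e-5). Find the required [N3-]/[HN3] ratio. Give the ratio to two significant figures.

ratio = 1.5

pKa = -log(1.6 × 10^-5) = 4.796
pH = pKa + log(r) ⇒ log(r) = 4.98 − 4.796 = +0.184
r = [N3-]/[HN3] = 10^(+0.184) = 1.53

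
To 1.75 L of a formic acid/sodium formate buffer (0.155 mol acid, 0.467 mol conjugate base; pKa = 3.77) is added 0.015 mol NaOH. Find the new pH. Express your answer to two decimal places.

After neutralization: n(HCOOH) = 0.14 mol, n(HCOO-) = 0.482 mol.
pH = pKa + log([A⁻]/[HA]) = 3.77 + log(0.482/0.14) = 3.77 +0.537

pH = 4.31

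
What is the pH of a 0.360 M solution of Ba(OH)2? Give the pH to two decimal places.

pH = 13.86

Ba(OH)2 is a strong base (each formula unit releases 2 OH-); [OH-] = 0.72 M.
pOH = -log(0.72) = 0.14
pH = 14.00 - 0.14 = 13.86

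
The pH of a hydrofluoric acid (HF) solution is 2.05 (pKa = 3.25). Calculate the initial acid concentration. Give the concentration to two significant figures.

[H+] = 10^(-2.05) = 8.91 × 10^-3 M = x
Ka = 10^(−3.25) = 5.62 × 10^-4
Ka = x²/(C₀ − x) ⇒ C₀ = x + x²/Ka
C₀ = 8.91 × 10^-3 + (8.91 × 10^-3)²/(5.62 × 10^-4) = 1.50 × 10^-1 M

C₀ = 1.5 × 10^-1 M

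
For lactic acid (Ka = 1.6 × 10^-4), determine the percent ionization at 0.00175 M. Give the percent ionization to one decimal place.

CH3CH(OH)COOH ⇌ CH3CH(OH)COO- + H+; let x = [H+] at equilibrium.
Ka = x²/(C₀ − x); solving the quadratic gives x = 4.55 × 10^-4 M.
Fraction ionized = 4.55 × 10^-4 / 0.00175 = 0.2600 → 26.0%

26.0%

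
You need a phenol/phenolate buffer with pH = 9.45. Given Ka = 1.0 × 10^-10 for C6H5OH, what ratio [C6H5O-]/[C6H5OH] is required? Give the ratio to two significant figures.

pKa = -log(1.0 × 10^-10) = 10.000
pH = pKa + log(r) ⇒ log(r) = 9.45 − 10.000 = -0.550
r = [C6H5O-]/[C6H5OH] = 10^(-0.550) = 0.282

ratio = 0.28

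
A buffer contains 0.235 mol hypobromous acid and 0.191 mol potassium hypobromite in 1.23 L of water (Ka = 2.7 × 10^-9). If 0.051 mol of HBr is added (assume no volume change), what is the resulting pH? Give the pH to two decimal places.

After neutralization: n(HOBr) = 0.286 mol, n(OBr-) = 0.14 mol.
pKa = −log(2.7 × 10^-9) = 8.569
Henderson–Hasselbalch with mole ratio 0.14/0.286: pH = 8.569 + (-0.310)

pH = 8.26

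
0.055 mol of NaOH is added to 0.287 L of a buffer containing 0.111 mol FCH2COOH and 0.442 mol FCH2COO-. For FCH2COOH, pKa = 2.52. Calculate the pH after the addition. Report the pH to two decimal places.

pH = 3.47

After neutralization: n(FCH2COOH) = 0.056 mol, n(FCH2COO-) = 0.497 mol.
pH = pKa + log([A⁻]/[HA]) = 2.52 + log(0.497/0.056) = 2.52 +0.948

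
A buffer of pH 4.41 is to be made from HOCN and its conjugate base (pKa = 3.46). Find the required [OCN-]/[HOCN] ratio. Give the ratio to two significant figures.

ratio = 8.9

pH = pKa + log(r) ⇒ log(r) = 4.41 − 3.46 = +0.95
r = [OCN-]/[HOCN] = 10^(+0.95) = 8.91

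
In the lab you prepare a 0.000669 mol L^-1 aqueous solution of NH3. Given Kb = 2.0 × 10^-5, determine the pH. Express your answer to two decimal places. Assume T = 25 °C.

NH3 + H2O ⇌ NH4+ + OH-
From the ICE table, Kb = [OH-]²/(0.000669 − [OH-]) = 2.0 × 10^-5.
[OH-] is not negligible relative to C₀; solve [OH-]² + 2e-05·[OH-] − 1.34e-08 = 0.
[OH-] = (−Kb + √(Kb² + 4·Kb·C₀))/2 = 1.06 × 10^-4 M
pOH = 3.97, so pH = 14.00 − pOH = 10.03

pH = 10.03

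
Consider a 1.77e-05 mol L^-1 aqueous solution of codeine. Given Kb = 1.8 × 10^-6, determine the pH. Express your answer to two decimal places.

pH = 8.68

C18H21NO3 + H2O ⇌ C18H22NO3+ + OH-
Kb = [OH-]²/(1.77e-05 − [OH-]) = 1.8 × 10^-6
[OH-] is not negligible relative to C₀; solve [OH-]² + 1.8e-06·[OH-] − 3.19e-11 = 0.
[OH-] = [−1.8e-06 + √(1.8e-06² + 1.27e-10)]/2 = 4.82 × 10^-6 M
pOH = −log(4.82 × 10^-6) = 5.32; pH = 14.00 − 5.32 = 8.68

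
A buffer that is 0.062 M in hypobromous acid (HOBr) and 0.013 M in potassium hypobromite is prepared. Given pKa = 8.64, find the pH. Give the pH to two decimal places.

Using pH = pKa + log([base]/[acid]) with [base]/[acid] = 0.013/0.062:
pH = 8.64 + (-0.678) = 7.96

pH = 7.96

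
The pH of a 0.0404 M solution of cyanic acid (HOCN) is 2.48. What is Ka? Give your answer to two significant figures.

Ka = 3.0 × 10^-4

[H+] = 10^(-2.48) = 3.31 × 10^-3 M
At equilibrium [HA] = 0.0404 − 3.31 × 10^-3 = 3.71 × 10^-2 M
Ka = [H+][A-]/[HA] = (3.31 × 10^-3)² / 3.71 × 10^-2 = 3.0 × 10^-4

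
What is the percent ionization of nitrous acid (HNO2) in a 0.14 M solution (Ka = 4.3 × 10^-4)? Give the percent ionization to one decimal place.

5.4%

HNO2 ⇌ NO2- + H+; let x = [H+] at equilibrium.
Solve x² + 0.00043x − 6.02e-05 = 0 → x = 7.55 × 10^-3 M
% ionization = x/C₀ × 100% = 7.55 × 10^-3/0.14 × 100% = 5.4%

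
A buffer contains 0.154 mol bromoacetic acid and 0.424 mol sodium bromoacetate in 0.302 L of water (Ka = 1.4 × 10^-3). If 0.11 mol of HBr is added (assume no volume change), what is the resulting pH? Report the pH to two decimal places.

Added H+ converts BrCH2COO- to BrCH2COOH: BrCH2COOH → 0.264 mol, BrCH2COO- → 0.314 mol.
pKa = −log(1.4 × 10^-3) = 2.854
pH = pKa + log([A⁻]/[HA]) = 2.854 + log(0.314/0.264) = 2.854 +0.075

pH = 2.93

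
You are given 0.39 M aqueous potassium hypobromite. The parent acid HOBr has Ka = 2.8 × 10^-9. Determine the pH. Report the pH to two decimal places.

pH = 11.07

OBr- is the conjugate base of the weak acid HOBr.
Kb = Kw/Ka = 1.0×10^-14 / 2.8 × 10^-9 = 3.57 × 10^-6
Kb = x²/(0.39 − x) = 3.57 × 10^-6
Since Kb ≪ C₀, x ≈ √(Kb·C₀) = 1.18 × 10^-3 M.
pOH = 2.93, so pH = 14.00 − pOH = 11.07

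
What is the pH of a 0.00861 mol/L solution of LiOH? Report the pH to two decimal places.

pH = 11.94

LiOH is a strong base; [OH-] = 0.00861 M.
pOH = -log(0.00861) = 2.06
pH = 14.00 - 2.06 = 11.94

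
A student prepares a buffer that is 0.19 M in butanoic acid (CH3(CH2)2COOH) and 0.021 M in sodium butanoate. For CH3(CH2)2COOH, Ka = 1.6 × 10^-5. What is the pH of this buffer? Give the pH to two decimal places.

pH = 3.84

pKa = −log(1.6 × 10^-5) = 4.796
pH = pKa + log([A⁻]/[HA]) = 4.796 + log(0.021/0.19)
pH = 4.796 + (-0.957) = 3.84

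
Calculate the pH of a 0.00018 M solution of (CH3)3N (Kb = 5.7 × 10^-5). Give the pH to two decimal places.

(CH3)3N + H2O ⇌ (CH3)3NH+ + OH-
From the ICE table, Kb = [OH-]²/(0.00018 − [OH-]) = 5.7 × 10^-5.
The 5% rule fails; solving [OH-]² + Kb·[OH-] − Kb·C₀ = 0 exactly:
[OH-] = [−5.7e-05 + √(5.7e-05² + 4.1e-08)]/2 = 7.67 × 10^-5 M
pOH = −log(7.67 × 10^-5) = 4.12; pH = 14.00 − 4.12 = 9.88

pH = 9.88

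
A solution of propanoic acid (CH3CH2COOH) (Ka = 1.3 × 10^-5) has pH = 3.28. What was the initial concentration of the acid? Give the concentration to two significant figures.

C₀ = 2.2 × 10^-2 M

[H+] = 10^(-3.28) = 5.25 × 10^-4 M = x
Ka = x²/(C₀ − x) ⇒ C₀ = x + x²/Ka
C₀ = 5.25 × 10^-4 + (5.25 × 10^-4)²/(1.3 × 10^-5) = 2.17 × 10^-2 M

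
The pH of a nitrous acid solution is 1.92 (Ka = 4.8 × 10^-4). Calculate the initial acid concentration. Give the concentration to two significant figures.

C₀ = 3.1 × 10^-1 M

[H+] = 10^(-1.92) = 1.20 × 10^-2 M = x
Ka = x²/(C₀ − x) ⇒ C₀ = x + x²/Ka
C₀ = 1.20 × 10^-2 + (1.20 × 10^-2)²/(4.8 × 10^-4) = 3.12 × 10^-1 M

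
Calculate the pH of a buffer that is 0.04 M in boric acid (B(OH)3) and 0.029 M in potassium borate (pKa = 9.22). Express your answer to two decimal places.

pH = pKa + log([A⁻]/[HA]) = 9.22 + log(0.029/0.04)
pH = 9.22 + (-0.140) = 9.08

pH = 9.08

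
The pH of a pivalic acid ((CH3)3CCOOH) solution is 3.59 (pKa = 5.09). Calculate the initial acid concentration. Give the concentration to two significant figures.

[H+] = 10^(-3.59) = 2.57 × 10^-4 M = x
Ka = 10^(−5.09) = 8.13 × 10^-6
Ka = x²/(C₀ − x) ⇒ C₀ = x + x²/Ka
C₀ = 2.57 × 10^-4 + (2.57 × 10^-4)²/(8.13 × 10^-6) = 8.38 × 10^-3 M

C₀ = 8.4 × 10^-3 M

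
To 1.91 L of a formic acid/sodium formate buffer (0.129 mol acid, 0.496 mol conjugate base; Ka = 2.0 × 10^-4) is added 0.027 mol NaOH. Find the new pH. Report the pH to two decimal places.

OH- converts HCOOH to HCOO-: HCOOH → 0.102 mol, HCOO- → 0.523 mol.
pKa = −log(2.0 × 10^-4) = 3.699
pH = pKa + log([A⁻]/[HA]) = 3.699 + log(0.523/0.102) = 3.699 +0.710

pH = 4.41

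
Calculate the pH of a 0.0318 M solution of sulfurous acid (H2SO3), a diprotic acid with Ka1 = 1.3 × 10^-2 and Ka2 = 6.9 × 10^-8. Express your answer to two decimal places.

pH = 1.83

Since Ka1 ≫ Ka2, the first ionization dominates [H+].
Ka1 = x²/(0.0318 − x) = 1.3 × 10^-2
Solving the quadratic: x = (−Ka1 + √(Ka1² + 4·Ka1·C₀))/2 = 1.48 × 10^-2 M
pH = −log(1.48 × 10^-2) = 1.83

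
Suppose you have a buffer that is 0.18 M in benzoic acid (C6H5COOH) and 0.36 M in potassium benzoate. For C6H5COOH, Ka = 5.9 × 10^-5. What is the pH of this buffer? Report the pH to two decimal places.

pKa = −log(5.9 × 10^-5) = 4.229
Henderson–Hasselbalch: pH = pKa + log([C6H5COO-]/[C6H5COOH]) = 4.229 + log(0.36/0.18)
pH = 4.229 + (+0.301) = 4.53

pH = 4.53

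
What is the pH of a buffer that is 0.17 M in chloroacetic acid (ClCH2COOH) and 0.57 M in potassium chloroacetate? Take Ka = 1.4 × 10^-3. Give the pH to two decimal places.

pH = 3.38

pKa = −log(1.4 × 10^-3) = 2.854
Using pH = pKa + log([base]/[acid]) with [base]/[acid] = 0.57/0.17:
pH = 2.854 + (+0.525) = 3.38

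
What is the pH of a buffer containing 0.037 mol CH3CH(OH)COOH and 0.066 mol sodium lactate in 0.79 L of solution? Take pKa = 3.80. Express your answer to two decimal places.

pH = 4.05

pH = pKa + log([A⁻]/[HA]) = 3.80 + log(0.066/0.037)
pH = 3.80 + (+0.251) = 4.05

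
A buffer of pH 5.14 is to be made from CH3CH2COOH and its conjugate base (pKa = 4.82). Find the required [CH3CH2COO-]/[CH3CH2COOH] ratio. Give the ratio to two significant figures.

pH = pKa + log(r) ⇒ log(r) = 5.14 − 4.82 = +0.32
r = [CH3CH2COO-]/[CH3CH2COOH] = 10^(+0.32) = 2.09

ratio = 2.1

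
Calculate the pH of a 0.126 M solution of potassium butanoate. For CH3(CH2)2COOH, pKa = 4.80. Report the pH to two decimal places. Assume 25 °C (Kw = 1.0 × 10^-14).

pH = 8.95

CH3(CH2)2COO- is the conjugate base of the weak acid CH3(CH2)2COOH.
Ka = 10^(−4.80) = 1.58 × 10^-5
Kb = Kw/Ka = 1.0×10^-14 / 1.58 × 10^-5 = 6.33 × 10^-10
Let x = [OH-] at equilibrium. Kb = x²/(0.126 − x).
Since Kb ≪ C₀, x ≈ √(Kb·C₀) = 8.93 × 10^-6 M.
Check: 0.0071% ionized — well under 5%, approximation valid.
pOH = 5.05, so pH = 14.00 − pOH = 8.95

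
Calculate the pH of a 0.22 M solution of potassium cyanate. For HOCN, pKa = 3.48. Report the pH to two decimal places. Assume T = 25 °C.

pH = 8.41

OCN- is the conjugate base of the weak acid HOCN.
Ka = 10^(−3.48) = 3.31 × 10^-4
Kb = Kw/Ka = 1.0×10^-14 / 3.31 × 10^-4 = 3.02 × 10^-11
Kb = x²/(0.22 − x) = 3.02 × 10^-11
Since Kb ≪ C₀, x ≈ √(Kb·C₀) = 2.58 × 10^-6 M.
Check: 0.0012% ionized — well under 5%, approximation valid.
pOH = 5.59, so pH = 14.00 − pOH = 8.41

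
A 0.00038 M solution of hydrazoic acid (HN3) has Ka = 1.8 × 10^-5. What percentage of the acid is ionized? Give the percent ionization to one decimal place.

19.5%

HN3 ⇌ N3- + H+; let x = [H+] at equilibrium.
Ka = x²/(C₀ − x); solving the quadratic gives x = 7.42 × 10^-5 M.
Fraction ionized = 7.42 × 10^-5 / 0.00038 = 0.1953 → 19.5%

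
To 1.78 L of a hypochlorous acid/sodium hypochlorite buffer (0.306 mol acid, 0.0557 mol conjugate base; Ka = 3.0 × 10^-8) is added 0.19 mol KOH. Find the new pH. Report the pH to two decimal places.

After neutralization: n(HOCl) = 0.116 mol, n(OCl-) = 0.246 mol.
pKa = −log(3.0 × 10^-8) = 7.523
pH = pKa + log([A⁻]/[HA]) = 7.523 + log(0.246/0.116) = 7.523 +0.326

pH = 7.85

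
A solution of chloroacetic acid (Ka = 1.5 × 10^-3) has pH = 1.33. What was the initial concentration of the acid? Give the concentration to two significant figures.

[H+] = 10^(-1.33) = 4.68 × 10^-2 M = x
Ka = x²/(C₀ − x) ⇒ C₀ = x + x²/Ka
C₀ = 4.68 × 10^-2 + (4.68 × 10^-2)²/(1.5 × 10^-3) = 1.51 M

C₀ = 1.5 M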